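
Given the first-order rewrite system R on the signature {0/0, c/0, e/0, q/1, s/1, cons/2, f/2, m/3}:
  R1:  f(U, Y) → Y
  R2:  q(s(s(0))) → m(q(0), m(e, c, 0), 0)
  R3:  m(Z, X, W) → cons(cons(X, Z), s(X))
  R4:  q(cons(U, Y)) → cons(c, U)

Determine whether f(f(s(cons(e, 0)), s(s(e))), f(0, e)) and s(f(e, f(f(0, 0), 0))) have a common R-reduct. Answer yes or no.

Reduce t₁ = f(f(s(cons(e, 0)), s(s(e))), f(0, e)):
1. f(f(s(cons(e, 0)), s(s(e))), f(0, e))  →  f(0, e)   [R1 at ε]
2. f(0, e)  →  e   [R1 at ε]

Reduce t₂ = s(f(e, f(f(0, 0), 0))):
1. s(f(e, f(f(0, 0), 0)))  →  s(f(f(0, 0), 0))   [R1 at 1]
2. s(f(f(0, 0), 0))  →  s(0)   [R1 at 1]

no — NF(t₁) = e, NF(t₂) = s(0)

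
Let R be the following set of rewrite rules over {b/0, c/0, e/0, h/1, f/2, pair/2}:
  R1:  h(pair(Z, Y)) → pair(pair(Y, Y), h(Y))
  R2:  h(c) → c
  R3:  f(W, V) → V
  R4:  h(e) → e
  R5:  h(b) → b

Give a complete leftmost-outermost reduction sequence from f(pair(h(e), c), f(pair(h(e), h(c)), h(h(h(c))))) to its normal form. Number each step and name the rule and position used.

1. f(pair(h(e), c), f(pair(h(e), h(c)), h(h(h(c)))))  →  f(pair(h(e), h(c)), h(h(h(c))))   [R3 at ε]
2. f(pair(h(e), h(c)), h(h(h(c))))  →  h(h(h(c)))   [R3 at ε]
3. h(h(h(c)))  →  h(h(c))   [R2 at 1.1]
4. h(h(c))  →  h(c)   [R2 at 1]
5. h(c)  →  c   [R2 at ε]

c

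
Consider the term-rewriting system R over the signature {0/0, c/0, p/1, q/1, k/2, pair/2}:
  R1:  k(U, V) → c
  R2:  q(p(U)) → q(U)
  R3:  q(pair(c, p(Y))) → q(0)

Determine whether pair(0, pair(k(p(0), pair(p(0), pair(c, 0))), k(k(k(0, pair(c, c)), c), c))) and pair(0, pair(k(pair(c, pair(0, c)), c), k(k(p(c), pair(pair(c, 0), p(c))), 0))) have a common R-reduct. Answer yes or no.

yes — NF(t₁) = pair(0, pair(c, c)), NF(t₂) = pair(0, pair(c, c))

Reduce t₁ = pair(0, pair(k(p(0), pair(p(0), pair(c, 0))), k(k(k(0, pair(c, c)), c), c))):
1. pair(0, pair(k(p(0), pair(p(0), pair(c, 0))), k(k(k(0, pair(c, c)), c), c)))  →  pair(0, pair(c, k(k(k(0, pair(c, c)), c), c)))   [R1 at 2.1]
2. pair(0, pair(c, k(k(k(0, pair(c, c)), c), c)))  →  pair(0, pair(c, c))   [R1 at 2.2]

Reduce t₂ = pair(0, pair(k(pair(c, pair(0, c)), c), k(k(p(c), pair(pair(c, 0), p(c))), 0))):
1. pair(0, pair(k(pair(c, pair(0, c)), c), k(k(p(c), pair(pair(c, 0), p(c))), 0)))  →  pair(0, pair(c, k(k(p(c), pair(pair(c, 0), p(c))), 0)))   [R1 at 2.1]
2. pair(0, pair(c, k(k(p(c), pair(pair(c, 0), p(c))), 0)))  →  pair(0, pair(c, c))   [R1 at 2.2]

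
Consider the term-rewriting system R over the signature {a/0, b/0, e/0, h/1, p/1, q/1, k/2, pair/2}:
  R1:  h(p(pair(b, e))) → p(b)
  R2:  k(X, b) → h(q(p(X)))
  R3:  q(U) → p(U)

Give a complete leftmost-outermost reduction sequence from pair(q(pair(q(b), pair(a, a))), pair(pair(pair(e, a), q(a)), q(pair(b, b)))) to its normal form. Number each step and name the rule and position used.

pair(p(pair(p(b), pair(a, a))), pair(pair(pair(e, a), p(a)), p(pair(b, b))))

1. pair(q(pair(q(b), pair(a, a))), pair(pair(pair(e, a), q(a)), q(pair(b, b))))  →  pair(p(pair(q(b), pair(a, a))), pair(pair(pair(e, a), q(a)), q(pair(b, b))))   [R3 at 1]
2. pair(p(pair(q(b), pair(a, a))), pair(pair(pair(e, a), q(a)), q(pair(b, b))))  →  pair(p(pair(p(b), pair(a, a))), pair(pair(pair(e, a), q(a)), q(pair(b, b))))   [R3 at 1.1.1]
3. pair(p(pair(p(b), pair(a, a))), pair(pair(pair(e, a), q(a)), q(pair(b, b))))  →  pair(p(pair(p(b), pair(a, a))), pair(pair(pair(e, a), p(a)), q(pair(b, b))))   [R3 at 2.1.2]
4. pair(p(pair(p(b), pair(a, a))), pair(pair(pair(e, a), p(a)), q(pair(b, b))))  →  pair(p(pair(p(b), pair(a, a))), pair(pair(pair(e, a), p(a)), p(pair(b, b))))   [R3 at 2.2]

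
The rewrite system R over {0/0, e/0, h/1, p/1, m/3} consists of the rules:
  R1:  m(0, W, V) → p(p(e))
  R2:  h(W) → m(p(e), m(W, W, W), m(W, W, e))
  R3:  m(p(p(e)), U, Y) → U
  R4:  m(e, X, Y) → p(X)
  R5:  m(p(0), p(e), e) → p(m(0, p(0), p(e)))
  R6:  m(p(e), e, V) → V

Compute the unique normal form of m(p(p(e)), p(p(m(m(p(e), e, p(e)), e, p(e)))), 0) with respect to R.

1. m(p(p(e)), p(p(m(m(p(e), e, p(e)), e, p(e)))), 0)  →  p(p(m(m(p(e), e, p(e)), e, p(e))))   [R3 at ε]
2. p(p(m(m(p(e), e, p(e)), e, p(e))))  →  p(p(m(p(e), e, p(e))))   [R6 at 1.1.1]
3. p(p(m(p(e), e, p(e))))  →  p(p(p(e)))   [R6 at 1.1]

p(p(p(e)))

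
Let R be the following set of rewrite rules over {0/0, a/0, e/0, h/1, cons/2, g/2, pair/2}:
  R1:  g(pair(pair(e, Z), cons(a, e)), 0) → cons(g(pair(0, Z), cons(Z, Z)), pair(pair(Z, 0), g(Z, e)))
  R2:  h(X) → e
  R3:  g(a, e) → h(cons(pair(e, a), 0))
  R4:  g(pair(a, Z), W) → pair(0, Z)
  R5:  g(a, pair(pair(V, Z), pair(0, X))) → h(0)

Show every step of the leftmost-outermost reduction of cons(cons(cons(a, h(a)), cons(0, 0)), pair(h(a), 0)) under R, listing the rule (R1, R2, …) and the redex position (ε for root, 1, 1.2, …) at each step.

cons(cons(cons(a, e), cons(0, 0)), pair(e, 0))

1. cons(cons(cons(a, h(a)), cons(0, 0)), pair(h(a), 0))  →  cons(cons(cons(a, e), cons(0, 0)), pair(h(a), 0))   [R2 at 1.1.2]
2. cons(cons(cons(a, e), cons(0, 0)), pair(h(a), 0))  →  cons(cons(cons(a, e), cons(0, 0)), pair(e, 0))   [R2 at 2.1]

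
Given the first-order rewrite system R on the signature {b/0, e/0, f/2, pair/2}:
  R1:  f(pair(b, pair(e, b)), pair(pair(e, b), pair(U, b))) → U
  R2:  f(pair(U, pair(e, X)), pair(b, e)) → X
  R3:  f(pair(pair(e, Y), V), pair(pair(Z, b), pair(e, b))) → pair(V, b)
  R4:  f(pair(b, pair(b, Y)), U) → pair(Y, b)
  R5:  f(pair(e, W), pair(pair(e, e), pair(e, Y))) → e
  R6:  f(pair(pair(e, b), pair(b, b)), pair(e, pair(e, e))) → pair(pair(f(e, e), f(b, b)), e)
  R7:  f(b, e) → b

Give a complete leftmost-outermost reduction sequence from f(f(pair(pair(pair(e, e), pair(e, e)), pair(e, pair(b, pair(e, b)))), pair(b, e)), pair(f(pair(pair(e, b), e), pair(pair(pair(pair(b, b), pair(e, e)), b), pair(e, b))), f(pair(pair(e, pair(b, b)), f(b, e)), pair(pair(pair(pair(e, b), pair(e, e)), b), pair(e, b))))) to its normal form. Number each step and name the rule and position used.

1. f(f(pair(pair(pair(e, e), pair(e, e)), pair(e, pair(b, pair(e, b)))), pair(b, e)), pair(f(pair(pair(e, b), e), pair(pair(pair(pair(b, b), pair(e, e)), b), pair(e, b))), f(pair(pair(e, pair(b, b)), f(b, e)), pair(pair(pair(pair(e, b), pair(e, e)), b), pair(e, b)))))  →  f(pair(b, pair(e, b)), pair(f(pair(pair(e, b), e), pair(pair(pair(pair(b, b), pair(e, e)), b), pair(e, b))), f(pair(pair(e, pair(b, b)), f(b, e)), pair(pair(pair(pair(e, b), pair(e, e)), b), pair(e, b)))))   [R2 at 1]
2. f(pair(b, pair(e, b)), pair(f(pair(pair(e, b), e), pair(pair(pair(pair(b, b), pair(e, e)), b), pair(e, b))), f(pair(pair(e, pair(b, b)), f(b, e)), pair(pair(pair(pair(e, b), pair(e, e)), b), pair(e, b)))))  →  f(pair(b, pair(e, b)), pair(pair(e, b), f(pair(pair(e, pair(b, b)), f(b, e)), pair(pair(pair(pair(e, b), pair(e, e)), b), pair(e, b)))))   [R3 at 2.1]
3. f(pair(b, pair(e, b)), pair(pair(e, b), f(pair(pair(e, pair(b, b)), f(b, e)), pair(pair(pair(pair(e, b), pair(e, e)), b), pair(e, b)))))  →  f(pair(b, pair(e, b)), pair(pair(e, b), pair(f(b, e), b)))   [R3 at 2.2]
4. f(pair(b, pair(e, b)), pair(pair(e, b), pair(f(b, e), b)))  →  f(b, e)   [R1 at ε]
5. f(b, e)  →  b   [R7 at ε]

b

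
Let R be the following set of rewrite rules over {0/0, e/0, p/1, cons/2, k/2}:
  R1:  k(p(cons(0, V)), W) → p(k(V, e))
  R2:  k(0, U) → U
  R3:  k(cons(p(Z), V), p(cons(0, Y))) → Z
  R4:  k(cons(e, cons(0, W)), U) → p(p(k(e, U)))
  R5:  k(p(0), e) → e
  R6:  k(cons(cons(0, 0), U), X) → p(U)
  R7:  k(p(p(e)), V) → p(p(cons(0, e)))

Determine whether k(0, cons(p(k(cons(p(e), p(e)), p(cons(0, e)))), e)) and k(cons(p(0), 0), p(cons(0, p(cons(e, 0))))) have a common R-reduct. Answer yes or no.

no — NF(t₁) = cons(p(e), e), NF(t₂) = 0

Reduce t₁ = k(0, cons(p(k(cons(p(e), p(e)), p(cons(0, e)))), e)):
1. k(0, cons(p(k(cons(p(e), p(e)), p(cons(0, e)))), e))  →  cons(p(k(cons(p(e), p(e)), p(cons(0, e)))), e)   [R2 at ε]
2. cons(p(k(cons(p(e), p(e)), p(cons(0, e)))), e)  →  cons(p(e), e)   [R3 at 1.1]

Reduce t₂ = k(cons(p(0), 0), p(cons(0, p(cons(e, 0))))):
1. k(cons(p(0), 0), p(cons(0, p(cons(e, 0)))))  →  0   [R3 at ε]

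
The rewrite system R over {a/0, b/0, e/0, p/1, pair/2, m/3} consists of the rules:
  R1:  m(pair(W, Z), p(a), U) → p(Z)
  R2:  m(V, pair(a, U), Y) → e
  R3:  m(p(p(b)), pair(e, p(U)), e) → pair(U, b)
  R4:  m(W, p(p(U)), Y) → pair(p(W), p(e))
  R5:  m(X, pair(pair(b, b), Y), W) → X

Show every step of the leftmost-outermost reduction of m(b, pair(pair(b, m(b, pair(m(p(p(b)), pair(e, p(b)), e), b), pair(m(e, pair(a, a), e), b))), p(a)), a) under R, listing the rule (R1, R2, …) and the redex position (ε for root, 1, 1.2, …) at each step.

1. m(b, pair(pair(b, m(b, pair(m(p(p(b)), pair(e, p(b)), e), b), pair(m(e, pair(a, a), e), b))), p(a)), a)  →  m(b, pair(pair(b, m(b, pair(pair(b, b), b), pair(m(e, pair(a, a), e), b))), p(a)), a)   [R3 at 2.1.2.2.1]
2. m(b, pair(pair(b, m(b, pair(pair(b, b), b), pair(m(e, pair(a, a), e), b))), p(a)), a)  →  m(b, pair(pair(b, b), p(a)), a)   [R5 at 2.1.2]
3. m(b, pair(pair(b, b), p(a)), a)  →  b   [R5 at ε]

b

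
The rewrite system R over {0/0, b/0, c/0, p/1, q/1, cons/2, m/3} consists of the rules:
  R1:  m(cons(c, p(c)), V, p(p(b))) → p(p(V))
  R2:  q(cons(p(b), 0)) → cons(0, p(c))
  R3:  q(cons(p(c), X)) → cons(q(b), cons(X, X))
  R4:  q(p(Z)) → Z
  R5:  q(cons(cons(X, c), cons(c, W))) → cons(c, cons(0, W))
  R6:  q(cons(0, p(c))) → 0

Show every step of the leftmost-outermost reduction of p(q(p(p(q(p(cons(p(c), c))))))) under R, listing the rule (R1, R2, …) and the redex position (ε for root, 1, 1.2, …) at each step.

1. p(q(p(p(q(p(cons(p(c), c)))))))  →  p(p(q(p(cons(p(c), c)))))   [R4 at 1]
2. p(p(q(p(cons(p(c), c)))))  →  p(p(cons(p(c), c)))   [R4 at 1.1]

p(p(cons(p(c), c)))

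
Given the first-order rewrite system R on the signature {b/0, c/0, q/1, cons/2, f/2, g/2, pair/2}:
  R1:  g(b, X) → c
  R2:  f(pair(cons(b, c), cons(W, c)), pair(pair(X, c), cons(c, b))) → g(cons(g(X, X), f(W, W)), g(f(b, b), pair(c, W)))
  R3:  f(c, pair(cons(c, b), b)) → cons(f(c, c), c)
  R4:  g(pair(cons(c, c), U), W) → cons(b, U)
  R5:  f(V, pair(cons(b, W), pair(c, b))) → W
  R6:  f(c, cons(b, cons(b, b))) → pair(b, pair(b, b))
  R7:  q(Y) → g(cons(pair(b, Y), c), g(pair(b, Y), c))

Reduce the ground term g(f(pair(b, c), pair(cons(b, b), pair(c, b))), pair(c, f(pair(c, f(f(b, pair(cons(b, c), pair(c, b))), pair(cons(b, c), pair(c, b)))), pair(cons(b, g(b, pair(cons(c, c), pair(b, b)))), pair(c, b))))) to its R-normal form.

c

1. g(f(pair(b, c), pair(cons(b, b), pair(c, b))), pair(c, f(pair(c, f(f(b, pair(cons(b, c), pair(c, b))), pair(cons(b, c), pair(c, b)))), pair(cons(b, g(b, pair(cons(c, c), pair(b, b)))), pair(c, b)))))  →  g(b, pair(c, f(pair(c, f(f(b, pair(cons(b, c), pair(c, b))), pair(cons(b, c), pair(c, b)))), pair(cons(b, g(b, pair(cons(c, c), pair(b, b)))), pair(c, b)))))   [R5 at 1]
2. g(b, pair(c, f(pair(c, f(f(b, pair(cons(b, c), pair(c, b))), pair(cons(b, c), pair(c, b)))), pair(cons(b, g(b, pair(cons(c, c), pair(b, b)))), pair(c, b)))))  →  c   [R1 at ε]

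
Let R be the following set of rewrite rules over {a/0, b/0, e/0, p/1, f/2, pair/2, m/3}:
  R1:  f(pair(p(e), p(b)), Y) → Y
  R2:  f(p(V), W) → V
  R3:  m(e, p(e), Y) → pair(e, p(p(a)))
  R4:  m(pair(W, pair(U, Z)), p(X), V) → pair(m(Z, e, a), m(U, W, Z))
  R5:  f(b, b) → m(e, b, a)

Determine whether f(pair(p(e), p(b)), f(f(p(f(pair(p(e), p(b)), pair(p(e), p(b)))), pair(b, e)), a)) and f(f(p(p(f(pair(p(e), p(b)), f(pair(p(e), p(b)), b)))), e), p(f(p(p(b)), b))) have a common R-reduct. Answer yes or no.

Reduce t₁ = f(pair(p(e), p(b)), f(f(p(f(pair(p(e), p(b)), pair(p(e), p(b)))), pair(b, e)), a)):
1. f(pair(p(e), p(b)), f(f(p(f(pair(p(e), p(b)), pair(p(e), p(b)))), pair(b, e)), a))  →  f(f(p(f(pair(p(e), p(b)), pair(p(e), p(b)))), pair(b, e)), a)   [R1 at ε]
2. f(f(p(f(pair(p(e), p(b)), pair(p(e), p(b)))), pair(b, e)), a)  →  f(f(pair(p(e), p(b)), pair(p(e), p(b))), a)   [R2 at 1]
3. f(f(pair(p(e), p(b)), pair(p(e), p(b))), a)  →  f(pair(p(e), p(b)), a)   [R1 at 1]
4. f(pair(p(e), p(b)), a)  →  a   [R1 at ε]

Reduce t₂ = f(f(p(p(f(pair(p(e), p(b)), f(pair(p(e), p(b)), b)))), e), p(f(p(p(b)), b))):
1. f(f(p(p(f(pair(p(e), p(b)), f(pair(p(e), p(b)), b)))), e), p(f(p(p(b)), b)))  →  f(p(f(pair(p(e), p(b)), f(pair(p(e), p(b)), b))), p(f(p(p(b)), b)))   [R2 at 1]
2. f(p(f(pair(p(e), p(b)), f(pair(p(e), p(b)), b))), p(f(p(p(b)), b)))  →  f(pair(p(e), p(b)), f(pair(p(e), p(b)), b))   [R2 at ε]
3. f(pair(p(e), p(b)), f(pair(p(e), p(b)), b))  →  f(pair(p(e), p(b)), b)   [R1 at ε]
4. f(pair(p(e), p(b)), b)  →  b   [R1 at ε]

no — NF(t₁) = a, NF(t₂) = b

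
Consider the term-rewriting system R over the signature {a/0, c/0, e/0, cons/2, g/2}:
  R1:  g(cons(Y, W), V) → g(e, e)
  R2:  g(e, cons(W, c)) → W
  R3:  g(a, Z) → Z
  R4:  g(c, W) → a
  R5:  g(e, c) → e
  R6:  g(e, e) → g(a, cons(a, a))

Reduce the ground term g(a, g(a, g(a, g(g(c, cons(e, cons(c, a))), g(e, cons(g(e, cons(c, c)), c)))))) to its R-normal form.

1. g(a, g(a, g(a, g(g(c, cons(e, cons(c, a))), g(e, cons(g(e, cons(c, c)), c))))))  →  g(a, g(a, g(g(c, cons(e, cons(c, a))), g(e, cons(g(e, cons(c, c)), c)))))   [R3 at ε]
2. g(a, g(a, g(g(c, cons(e, cons(c, a))), g(e, cons(g(e, cons(c, c)), c)))))  →  g(a, g(g(c, cons(e, cons(c, a))), g(e, cons(g(e, cons(c, c)), c))))   [R3 at ε]
3. g(a, g(g(c, cons(e, cons(c, a))), g(e, cons(g(e, cons(c, c)), c))))  →  g(g(c, cons(e, cons(c, a))), g(e, cons(g(e, cons(c, c)), c)))   [R3 at ε]
4. g(g(c, cons(e, cons(c, a))), g(e, cons(g(e, cons(c, c)), c)))  →  g(a, g(e, cons(g(e, cons(c, c)), c)))   [R4 at 1]
5. g(a, g(e, cons(g(e, cons(c, c)), c)))  →  g(e, cons(g(e, cons(c, c)), c))   [R3 at ε]
6. g(e, cons(g(e, cons(c, c)), c))  →  g(e, cons(c, c))   [R2 at ε]
7. g(e, cons(c, c))  →  c   [R2 at ε]

c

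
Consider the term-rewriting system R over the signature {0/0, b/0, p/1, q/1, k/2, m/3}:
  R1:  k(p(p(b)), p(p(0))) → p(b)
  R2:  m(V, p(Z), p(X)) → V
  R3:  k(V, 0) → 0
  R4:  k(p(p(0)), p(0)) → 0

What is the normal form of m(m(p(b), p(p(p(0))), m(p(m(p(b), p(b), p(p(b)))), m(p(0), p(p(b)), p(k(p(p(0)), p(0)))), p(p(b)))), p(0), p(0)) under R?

p(b)

1. m(m(p(b), p(p(p(0))), m(p(m(p(b), p(b), p(p(b)))), m(p(0), p(p(b)), p(k(p(p(0)), p(0)))), p(p(b)))), p(0), p(0))  →  m(p(b), p(p(p(0))), m(p(m(p(b), p(b), p(p(b)))), m(p(0), p(p(b)), p(k(p(p(0)), p(0)))), p(p(b))))   [R2 at ε]
2. m(p(b), p(p(p(0))), m(p(m(p(b), p(b), p(p(b)))), m(p(0), p(p(b)), p(k(p(p(0)), p(0)))), p(p(b))))  →  m(p(b), p(p(p(0))), m(p(p(b)), m(p(0), p(p(b)), p(k(p(p(0)), p(0)))), p(p(b))))   [R2 at 3.1.1]
3. m(p(b), p(p(p(0))), m(p(p(b)), m(p(0), p(p(b)), p(k(p(p(0)), p(0)))), p(p(b))))  →  m(p(b), p(p(p(0))), m(p(p(b)), p(0), p(p(b))))   [R2 at 3.2]
4. m(p(b), p(p(p(0))), m(p(p(b)), p(0), p(p(b))))  →  m(p(b), p(p(p(0))), p(p(b)))   [R2 at 3]
5. m(p(b), p(p(p(0))), p(p(b)))  →  p(b)   [R2 at ε]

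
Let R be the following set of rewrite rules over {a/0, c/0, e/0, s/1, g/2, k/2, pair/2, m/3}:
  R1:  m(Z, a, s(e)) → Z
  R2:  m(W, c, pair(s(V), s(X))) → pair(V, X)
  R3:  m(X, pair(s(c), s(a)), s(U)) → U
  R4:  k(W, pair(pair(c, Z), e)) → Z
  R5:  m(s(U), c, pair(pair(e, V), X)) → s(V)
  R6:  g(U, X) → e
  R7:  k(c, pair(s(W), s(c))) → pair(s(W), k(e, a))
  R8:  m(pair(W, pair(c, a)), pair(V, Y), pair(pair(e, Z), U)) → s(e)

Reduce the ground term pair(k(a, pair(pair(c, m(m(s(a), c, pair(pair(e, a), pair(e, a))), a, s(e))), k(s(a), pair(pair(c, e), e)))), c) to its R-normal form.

pair(s(a), c)

1. pair(k(a, pair(pair(c, m(m(s(a), c, pair(pair(e, a), pair(e, a))), a, s(e))), k(s(a), pair(pair(c, e), e)))), c)  →  pair(k(a, pair(pair(c, m(s(a), c, pair(pair(e, a), pair(e, a)))), k(s(a), pair(pair(c, e), e)))), c)   [R1 at 1.2.1.2]
2. pair(k(a, pair(pair(c, m(s(a), c, pair(pair(e, a), pair(e, a)))), k(s(a), pair(pair(c, e), e)))), c)  →  pair(k(a, pair(pair(c, s(a)), k(s(a), pair(pair(c, e), e)))), c)   [R5 at 1.2.1.2]
3. pair(k(a, pair(pair(c, s(a)), k(s(a), pair(pair(c, e), e)))), c)  →  pair(k(a, pair(pair(c, s(a)), e)), c)   [R4 at 1.2.2]
4. pair(k(a, pair(pair(c, s(a)), e)), c)  →  pair(s(a), c)   [R4 at 1]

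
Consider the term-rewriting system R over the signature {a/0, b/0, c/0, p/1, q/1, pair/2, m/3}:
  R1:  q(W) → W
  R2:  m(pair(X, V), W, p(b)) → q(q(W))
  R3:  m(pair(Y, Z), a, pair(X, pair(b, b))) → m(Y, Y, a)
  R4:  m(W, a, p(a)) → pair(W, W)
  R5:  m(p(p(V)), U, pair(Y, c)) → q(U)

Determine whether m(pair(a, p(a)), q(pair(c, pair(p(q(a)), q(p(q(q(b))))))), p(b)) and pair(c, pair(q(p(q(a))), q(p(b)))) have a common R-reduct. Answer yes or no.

yes — NF(t₁) = pair(c, pair(p(a), p(b))), NF(t₂) = pair(c, pair(p(a), p(b)))

Reduce t₁ = m(pair(a, p(a)), q(pair(c, pair(p(q(a)), q(p(q(q(b))))))), p(b)):
1. m(pair(a, p(a)), q(pair(c, pair(p(q(a)), q(p(q(q(b))))))), p(b))  →  q(q(q(pair(c, pair(p(q(a)), q(p(q(q(b)))))))))   [R2 at ε]
2. q(q(q(pair(c, pair(p(q(a)), q(p(q(q(b)))))))))  →  q(q(pair(c, pair(p(q(a)), q(p(q(q(b))))))))   [R1 at ε]
3. q(q(pair(c, pair(p(q(a)), q(p(q(q(b))))))))  →  q(pair(c, pair(p(q(a)), q(p(q(q(b)))))))   [R1 at ε]
4. q(pair(c, pair(p(q(a)), q(p(q(q(b)))))))  →  pair(c, pair(p(q(a)), q(p(q(q(b))))))   [R1 at ε]
5. pair(c, pair(p(q(a)), q(p(q(q(b))))))  →  pair(c, pair(p(a), q(p(q(q(b))))))   [R1 at 2.1.1]
6. pair(c, pair(p(a), q(p(q(q(b))))))  →  pair(c, pair(p(a), p(q(q(b)))))   [R1 at 2.2]
7. pair(c, pair(p(a), p(q(q(b)))))  →  pair(c, pair(p(a), p(q(b))))   [R1 at 2.2.1]
8. pair(c, pair(p(a), p(q(b))))  →  pair(c, pair(p(a), p(b)))   [R1 at 2.2.1]

Reduce t₂ = pair(c, pair(q(p(q(a))), q(p(b)))):
1. pair(c, pair(q(p(q(a))), q(p(b))))  →  pair(c, pair(p(q(a)), q(p(b))))   [R1 at 2.1]
2. pair(c, pair(p(q(a)), q(p(b))))  →  pair(c, pair(p(a), q(p(b))))   [R1 at 2.1.1]
3. pair(c, pair(p(a), q(p(b))))  →  pair(c, pair(p(a), p(b)))   [R1 at 2.2]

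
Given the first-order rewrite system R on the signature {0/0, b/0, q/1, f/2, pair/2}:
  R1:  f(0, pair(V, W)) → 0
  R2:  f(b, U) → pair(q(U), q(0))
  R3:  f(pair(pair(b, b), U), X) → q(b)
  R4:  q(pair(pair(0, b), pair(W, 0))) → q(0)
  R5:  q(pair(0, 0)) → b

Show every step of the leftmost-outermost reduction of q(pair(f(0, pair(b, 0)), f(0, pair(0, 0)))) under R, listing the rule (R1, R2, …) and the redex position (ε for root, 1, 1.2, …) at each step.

b

1. q(pair(f(0, pair(b, 0)), f(0, pair(0, 0))))  →  q(pair(0, f(0, pair(0, 0))))   [R1 at 1.1]
2. q(pair(0, f(0, pair(0, 0))))  →  q(pair(0, 0))   [R1 at 1.2]
3. q(pair(0, 0))  →  b   [R5 at ε]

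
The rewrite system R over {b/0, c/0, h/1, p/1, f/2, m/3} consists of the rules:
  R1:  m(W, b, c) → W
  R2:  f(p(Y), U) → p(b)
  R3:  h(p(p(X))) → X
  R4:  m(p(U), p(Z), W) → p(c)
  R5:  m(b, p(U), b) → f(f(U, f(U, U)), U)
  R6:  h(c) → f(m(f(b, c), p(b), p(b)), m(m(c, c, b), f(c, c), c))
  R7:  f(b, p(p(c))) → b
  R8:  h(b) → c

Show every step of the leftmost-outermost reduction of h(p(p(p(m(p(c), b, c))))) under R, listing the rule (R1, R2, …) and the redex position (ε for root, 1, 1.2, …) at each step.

1. h(p(p(p(m(p(c), b, c)))))  →  p(m(p(c), b, c))   [R3 at ε]
2. p(m(p(c), b, c))  →  p(p(c))   [R1 at 1]

p(p(c))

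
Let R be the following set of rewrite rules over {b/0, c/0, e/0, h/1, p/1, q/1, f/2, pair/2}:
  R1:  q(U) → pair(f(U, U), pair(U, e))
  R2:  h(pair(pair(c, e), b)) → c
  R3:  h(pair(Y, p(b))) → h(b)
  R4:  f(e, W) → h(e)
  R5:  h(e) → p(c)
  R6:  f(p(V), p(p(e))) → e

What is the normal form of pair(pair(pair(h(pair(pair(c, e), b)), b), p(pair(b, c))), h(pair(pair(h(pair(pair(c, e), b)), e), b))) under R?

1. pair(pair(pair(h(pair(pair(c, e), b)), b), p(pair(b, c))), h(pair(pair(h(pair(pair(c, e), b)), e), b)))  →  pair(pair(pair(c, b), p(pair(b, c))), h(pair(pair(h(pair(pair(c, e), b)), e), b)))   [R2 at 1.1.1]
2. pair(pair(pair(c, b), p(pair(b, c))), h(pair(pair(h(pair(pair(c, e), b)), e), b)))  →  pair(pair(pair(c, b), p(pair(b, c))), h(pair(pair(c, e), b)))   [R2 at 2.1.1.1]
3. pair(pair(pair(c, b), p(pair(b, c))), h(pair(pair(c, e), b)))  →  pair(pair(pair(c, b), p(pair(b, c))), c)   [R2 at 2]

pair(pair(pair(c, b), p(pair(b, c))), c)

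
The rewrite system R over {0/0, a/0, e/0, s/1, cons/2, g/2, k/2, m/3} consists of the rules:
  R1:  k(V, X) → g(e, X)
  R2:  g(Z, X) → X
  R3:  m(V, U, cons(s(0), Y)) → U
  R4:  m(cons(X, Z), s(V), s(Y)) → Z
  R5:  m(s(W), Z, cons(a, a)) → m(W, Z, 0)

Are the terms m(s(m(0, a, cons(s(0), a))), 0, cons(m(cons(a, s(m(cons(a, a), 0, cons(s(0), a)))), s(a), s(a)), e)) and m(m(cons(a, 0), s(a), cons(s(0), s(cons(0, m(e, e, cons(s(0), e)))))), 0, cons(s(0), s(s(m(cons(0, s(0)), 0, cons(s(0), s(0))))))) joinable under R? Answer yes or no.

Reduce t₁ = m(s(m(0, a, cons(s(0), a))), 0, cons(m(cons(a, s(m(cons(a, a), 0, cons(s(0), a)))), s(a), s(a)), e)):
1. m(s(m(0, a, cons(s(0), a))), 0, cons(m(cons(a, s(m(cons(a, a), 0, cons(s(0), a)))), s(a), s(a)), e))  →  m(s(a), 0, cons(m(cons(a, s(m(cons(a, a), 0, cons(s(0), a)))), s(a), s(a)), e))   [R3 at 1.1]
2. m(s(a), 0, cons(m(cons(a, s(m(cons(a, a), 0, cons(s(0), a)))), s(a), s(a)), e))  →  m(s(a), 0, cons(s(m(cons(a, a), 0, cons(s(0), a))), e))   [R4 at 3.1]
3. m(s(a), 0, cons(s(m(cons(a, a), 0, cons(s(0), a))), e))  →  m(s(a), 0, cons(s(0), e))   [R3 at 3.1.1]
4. m(s(a), 0, cons(s(0), e))  →  0   [R3 at ε]

Reduce t₂ = m(m(cons(a, 0), s(a), cons(s(0), s(cons(0, m(e, e, cons(s(0), e)))))), 0, cons(s(0), s(s(m(cons(0, s(0)), 0, cons(s(0), s(0))))))):
1. m(m(cons(a, 0), s(a), cons(s(0), s(cons(0, m(e, e, cons(s(0), e)))))), 0, cons(s(0), s(s(m(cons(0, s(0)), 0, cons(s(0), s(0)))))))  →  0   [R3 at ε]

yes — NF(t₁) = 0, NF(t₂) = 0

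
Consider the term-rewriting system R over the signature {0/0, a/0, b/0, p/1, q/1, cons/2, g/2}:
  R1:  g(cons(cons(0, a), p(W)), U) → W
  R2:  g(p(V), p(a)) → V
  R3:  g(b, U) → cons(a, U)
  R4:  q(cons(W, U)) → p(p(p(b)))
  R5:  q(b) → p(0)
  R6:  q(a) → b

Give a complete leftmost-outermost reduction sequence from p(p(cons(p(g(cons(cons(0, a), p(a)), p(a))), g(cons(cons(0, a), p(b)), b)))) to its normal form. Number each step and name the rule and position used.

p(p(cons(p(a), b)))

1. p(p(cons(p(g(cons(cons(0, a), p(a)), p(a))), g(cons(cons(0, a), p(b)), b))))  →  p(p(cons(p(a), g(cons(cons(0, a), p(b)), b))))   [R1 at 1.1.1.1]
2. p(p(cons(p(a), g(cons(cons(0, a), p(b)), b))))  →  p(p(cons(p(a), b)))   [R1 at 1.1.2]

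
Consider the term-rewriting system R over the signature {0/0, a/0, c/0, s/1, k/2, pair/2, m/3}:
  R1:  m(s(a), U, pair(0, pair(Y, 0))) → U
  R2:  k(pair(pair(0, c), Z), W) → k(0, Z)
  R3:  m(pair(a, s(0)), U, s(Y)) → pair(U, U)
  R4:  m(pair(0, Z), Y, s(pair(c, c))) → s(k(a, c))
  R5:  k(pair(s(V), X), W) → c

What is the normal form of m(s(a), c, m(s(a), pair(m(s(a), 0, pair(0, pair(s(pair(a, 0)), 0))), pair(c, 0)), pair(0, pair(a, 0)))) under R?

1. m(s(a), c, m(s(a), pair(m(s(a), 0, pair(0, pair(s(pair(a, 0)), 0))), pair(c, 0)), pair(0, pair(a, 0))))  →  m(s(a), c, pair(m(s(a), 0, pair(0, pair(s(pair(a, 0)), 0))), pair(c, 0)))   [R1 at 3]
2. m(s(a), c, pair(m(s(a), 0, pair(0, pair(s(pair(a, 0)), 0))), pair(c, 0)))  →  m(s(a), c, pair(0, pair(c, 0)))   [R1 at 3.1]
3. m(s(a), c, pair(0, pair(c, 0)))  →  c   [R1 at ε]

c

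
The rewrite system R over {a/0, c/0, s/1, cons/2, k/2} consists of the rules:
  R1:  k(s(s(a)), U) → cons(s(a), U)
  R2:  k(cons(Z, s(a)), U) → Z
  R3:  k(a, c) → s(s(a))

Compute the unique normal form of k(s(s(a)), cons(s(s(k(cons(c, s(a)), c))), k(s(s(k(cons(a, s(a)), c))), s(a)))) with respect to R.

cons(s(a), cons(s(s(c)), cons(s(a), s(a))))

1. k(s(s(a)), cons(s(s(k(cons(c, s(a)), c))), k(s(s(k(cons(a, s(a)), c))), s(a))))  →  cons(s(a), cons(s(s(k(cons(c, s(a)), c))), k(s(s(k(cons(a, s(a)), c))), s(a))))   [R1 at ε]
2. cons(s(a), cons(s(s(k(cons(c, s(a)), c))), k(s(s(k(cons(a, s(a)), c))), s(a))))  →  cons(s(a), cons(s(s(c)), k(s(s(k(cons(a, s(a)), c))), s(a))))   [R2 at 2.1.1.1]
3. cons(s(a), cons(s(s(c)), k(s(s(k(cons(a, s(a)), c))), s(a))))  →  cons(s(a), cons(s(s(c)), k(s(s(a)), s(a))))   [R2 at 2.2.1.1.1]
4. cons(s(a), cons(s(s(c)), k(s(s(a)), s(a))))  →  cons(s(a), cons(s(s(c)), cons(s(a), s(a))))   [R1 at 2.2]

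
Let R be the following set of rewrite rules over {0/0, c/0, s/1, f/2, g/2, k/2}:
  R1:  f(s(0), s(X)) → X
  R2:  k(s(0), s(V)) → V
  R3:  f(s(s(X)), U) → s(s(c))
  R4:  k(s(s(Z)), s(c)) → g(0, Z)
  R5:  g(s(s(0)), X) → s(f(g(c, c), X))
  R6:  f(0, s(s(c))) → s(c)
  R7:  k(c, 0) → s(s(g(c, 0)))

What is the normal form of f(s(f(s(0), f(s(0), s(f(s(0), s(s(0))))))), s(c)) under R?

c

1. f(s(f(s(0), f(s(0), s(f(s(0), s(s(0))))))), s(c))  →  f(s(f(s(0), f(s(0), s(s(0))))), s(c))   [R1 at 1.1.2]
2. f(s(f(s(0), f(s(0), s(s(0))))), s(c))  →  f(s(f(s(0), s(0))), s(c))   [R1 at 1.1.2]
3. f(s(f(s(0), s(0))), s(c))  →  f(s(0), s(c))   [R1 at 1.1]
4. f(s(0), s(c))  →  c   [R1 at ε]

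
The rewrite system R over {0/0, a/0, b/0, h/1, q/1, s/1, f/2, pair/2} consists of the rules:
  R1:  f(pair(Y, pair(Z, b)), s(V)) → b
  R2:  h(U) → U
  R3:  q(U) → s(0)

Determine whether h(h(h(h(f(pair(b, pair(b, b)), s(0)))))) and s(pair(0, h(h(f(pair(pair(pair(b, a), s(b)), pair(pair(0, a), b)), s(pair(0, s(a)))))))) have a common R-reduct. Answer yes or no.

no — NF(t₁) = b, NF(t₂) = s(pair(0, b))

Reduce t₁ = h(h(h(h(f(pair(b, pair(b, b)), s(0)))))):
1. h(h(h(h(f(pair(b, pair(b, b)), s(0))))))  →  h(h(h(f(pair(b, pair(b, b)), s(0)))))   [R2 at ε]
2. h(h(h(f(pair(b, pair(b, b)), s(0)))))  →  h(h(f(pair(b, pair(b, b)), s(0))))   [R2 at ε]
3. h(h(f(pair(b, pair(b, b)), s(0))))  →  h(f(pair(b, pair(b, b)), s(0)))   [R2 at ε]
4. h(f(pair(b, pair(b, b)), s(0)))  →  f(pair(b, pair(b, b)), s(0))   [R2 at ε]
5. f(pair(b, pair(b, b)), s(0))  →  b   [R1 at ε]

Reduce t₂ = s(pair(0, h(h(f(pair(pair(pair(b, a), s(b)), pair(pair(0, a), b)), s(pair(0, s(a)))))))):
1. s(pair(0, h(h(f(pair(pair(pair(b, a), s(b)), pair(pair(0, a), b)), s(pair(0, s(a))))))))  →  s(pair(0, h(f(pair(pair(pair(b, a), s(b)), pair(pair(0, a), b)), s(pair(0, s(a)))))))   [R2 at 1.2]
2. s(pair(0, h(f(pair(pair(pair(b, a), s(b)), pair(pair(0, a), b)), s(pair(0, s(a)))))))  →  s(pair(0, f(pair(pair(pair(b, a), s(b)), pair(pair(0, a), b)), s(pair(0, s(a))))))   [R2 at 1.2]
3. s(pair(0, f(pair(pair(pair(b, a), s(b)), pair(pair(0, a), b)), s(pair(0, s(a))))))  →  s(pair(0, b))   [R1 at 1.2]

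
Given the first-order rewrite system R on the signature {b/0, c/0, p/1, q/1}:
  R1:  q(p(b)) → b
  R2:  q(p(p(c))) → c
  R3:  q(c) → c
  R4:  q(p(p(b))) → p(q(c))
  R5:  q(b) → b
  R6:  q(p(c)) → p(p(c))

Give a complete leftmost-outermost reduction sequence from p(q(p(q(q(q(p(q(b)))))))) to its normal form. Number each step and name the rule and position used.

1. p(q(p(q(q(q(p(q(b))))))))  →  p(q(p(q(q(q(p(b)))))))   [R5 at 1.1.1.1.1.1.1]
2. p(q(p(q(q(q(p(b)))))))  →  p(q(p(q(q(b)))))   [R1 at 1.1.1.1.1]
3. p(q(p(q(q(b)))))  →  p(q(p(q(b))))   [R5 at 1.1.1.1]
4. p(q(p(q(b))))  →  p(q(p(b)))   [R5 at 1.1.1]
5. p(q(p(b)))  →  p(b)   [R1 at 1]

p(b)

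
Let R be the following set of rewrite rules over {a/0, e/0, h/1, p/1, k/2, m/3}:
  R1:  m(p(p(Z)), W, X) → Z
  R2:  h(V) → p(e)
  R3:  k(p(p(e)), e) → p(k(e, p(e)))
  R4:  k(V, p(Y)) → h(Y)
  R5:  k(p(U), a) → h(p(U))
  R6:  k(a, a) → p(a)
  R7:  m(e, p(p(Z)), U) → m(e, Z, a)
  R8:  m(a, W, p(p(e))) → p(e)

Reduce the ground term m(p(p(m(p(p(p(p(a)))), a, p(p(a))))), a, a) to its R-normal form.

1. m(p(p(m(p(p(p(p(a)))), a, p(p(a))))), a, a)  →  m(p(p(p(p(a)))), a, p(p(a)))   [R1 at ε]
2. m(p(p(p(p(a)))), a, p(p(a)))  →  p(p(a))   [R1 at ε]

p(p(a))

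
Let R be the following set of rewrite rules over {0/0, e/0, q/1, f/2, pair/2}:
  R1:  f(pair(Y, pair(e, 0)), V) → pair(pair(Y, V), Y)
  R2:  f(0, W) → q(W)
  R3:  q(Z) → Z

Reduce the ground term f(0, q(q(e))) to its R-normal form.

1. f(0, q(q(e)))  →  q(q(q(e)))   [R2 at ε]
2. q(q(q(e)))  →  q(q(e))   [R3 at ε]
3. q(q(e))  →  q(e)   [R3 at ε]
4. q(e)  →  e   [R3 at ε]

e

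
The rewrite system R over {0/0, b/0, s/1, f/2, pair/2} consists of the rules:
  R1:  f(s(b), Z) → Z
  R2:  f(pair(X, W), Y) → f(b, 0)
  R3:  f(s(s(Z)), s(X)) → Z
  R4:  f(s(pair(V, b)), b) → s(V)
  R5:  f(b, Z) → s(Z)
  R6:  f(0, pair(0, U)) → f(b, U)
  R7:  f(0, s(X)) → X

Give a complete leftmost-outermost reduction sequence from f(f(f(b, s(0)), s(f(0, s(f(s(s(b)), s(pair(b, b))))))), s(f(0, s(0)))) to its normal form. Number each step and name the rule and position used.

1. f(f(f(b, s(0)), s(f(0, s(f(s(s(b)), s(pair(b, b))))))), s(f(0, s(0))))  →  f(f(s(s(0)), s(f(0, s(f(s(s(b)), s(pair(b, b))))))), s(f(0, s(0))))   [R5 at 1.1]
2. f(f(s(s(0)), s(f(0, s(f(s(s(b)), s(pair(b, b))))))), s(f(0, s(0))))  →  f(0, s(f(0, s(0))))   [R3 at 1]
3. f(0, s(f(0, s(0))))  →  f(0, s(0))   [R7 at ε]
4. f(0, s(0))  →  0   [R7 at ε]

0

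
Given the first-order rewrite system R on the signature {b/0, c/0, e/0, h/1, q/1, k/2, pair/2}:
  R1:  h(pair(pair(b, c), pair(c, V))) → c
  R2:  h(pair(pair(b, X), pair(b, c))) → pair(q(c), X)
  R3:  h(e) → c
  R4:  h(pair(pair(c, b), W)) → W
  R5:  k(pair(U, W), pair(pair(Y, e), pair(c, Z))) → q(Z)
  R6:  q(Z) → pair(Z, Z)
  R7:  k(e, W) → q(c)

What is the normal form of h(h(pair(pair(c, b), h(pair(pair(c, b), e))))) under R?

1. h(h(pair(pair(c, b), h(pair(pair(c, b), e)))))  →  h(h(pair(pair(c, b), e)))   [R4 at 1]
2. h(h(pair(pair(c, b), e)))  →  h(e)   [R4 at 1]
3. h(e)  →  c   [R3 at ε]

c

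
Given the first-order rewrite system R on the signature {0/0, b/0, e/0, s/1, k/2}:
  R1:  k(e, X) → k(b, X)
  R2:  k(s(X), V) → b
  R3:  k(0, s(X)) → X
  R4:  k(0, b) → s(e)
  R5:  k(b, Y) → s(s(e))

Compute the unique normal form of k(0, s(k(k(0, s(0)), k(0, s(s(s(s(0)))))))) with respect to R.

1. k(0, s(k(k(0, s(0)), k(0, s(s(s(s(0))))))))  →  k(k(0, s(0)), k(0, s(s(s(s(0))))))   [R3 at ε]
2. k(k(0, s(0)), k(0, s(s(s(s(0))))))  →  k(0, k(0, s(s(s(s(0))))))   [R3 at 1]
3. k(0, k(0, s(s(s(s(0))))))  →  k(0, s(s(s(0))))   [R3 at 2]
4. k(0, s(s(s(0))))  →  s(s(0))   [R3 at ε]

s(s(0))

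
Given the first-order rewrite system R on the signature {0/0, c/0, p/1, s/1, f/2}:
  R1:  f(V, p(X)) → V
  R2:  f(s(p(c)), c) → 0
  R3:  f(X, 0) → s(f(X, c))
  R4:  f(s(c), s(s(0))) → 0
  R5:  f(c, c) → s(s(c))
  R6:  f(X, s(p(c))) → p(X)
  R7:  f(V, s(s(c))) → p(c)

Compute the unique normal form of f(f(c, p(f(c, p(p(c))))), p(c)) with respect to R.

1. f(f(c, p(f(c, p(p(c))))), p(c))  →  f(c, p(f(c, p(p(c)))))   [R1 at ε]
2. f(c, p(f(c, p(p(c)))))  →  c   [R1 at ε]

c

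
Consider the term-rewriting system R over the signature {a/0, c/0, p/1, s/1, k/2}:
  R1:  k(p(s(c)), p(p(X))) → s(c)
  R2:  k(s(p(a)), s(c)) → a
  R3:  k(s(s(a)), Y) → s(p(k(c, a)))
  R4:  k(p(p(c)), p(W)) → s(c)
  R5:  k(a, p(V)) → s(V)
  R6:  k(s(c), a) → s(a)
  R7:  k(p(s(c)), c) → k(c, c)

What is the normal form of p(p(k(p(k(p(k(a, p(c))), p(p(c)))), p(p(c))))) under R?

1. p(p(k(p(k(p(k(a, p(c))), p(p(c)))), p(p(c)))))  →  p(p(k(p(k(p(s(c)), p(p(c)))), p(p(c)))))   [R5 at 1.1.1.1.1.1]
2. p(p(k(p(k(p(s(c)), p(p(c)))), p(p(c)))))  →  p(p(k(p(s(c)), p(p(c)))))   [R1 at 1.1.1.1]
3. p(p(k(p(s(c)), p(p(c)))))  →  p(p(s(c)))   [R1 at 1.1]

p(p(s(c)))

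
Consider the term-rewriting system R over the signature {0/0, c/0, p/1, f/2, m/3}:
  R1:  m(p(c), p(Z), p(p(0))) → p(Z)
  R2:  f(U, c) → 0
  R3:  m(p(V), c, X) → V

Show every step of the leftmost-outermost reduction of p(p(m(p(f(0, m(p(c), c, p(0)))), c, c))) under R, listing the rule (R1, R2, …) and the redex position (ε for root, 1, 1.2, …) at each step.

p(p(0))

1. p(p(m(p(f(0, m(p(c), c, p(0)))), c, c)))  →  p(p(f(0, m(p(c), c, p(0)))))   [R3 at 1.1]
2. p(p(f(0, m(p(c), c, p(0)))))  →  p(p(f(0, c)))   [R3 at 1.1.2]
3. p(p(f(0, c)))  →  p(p(0))   [R2 at 1.1]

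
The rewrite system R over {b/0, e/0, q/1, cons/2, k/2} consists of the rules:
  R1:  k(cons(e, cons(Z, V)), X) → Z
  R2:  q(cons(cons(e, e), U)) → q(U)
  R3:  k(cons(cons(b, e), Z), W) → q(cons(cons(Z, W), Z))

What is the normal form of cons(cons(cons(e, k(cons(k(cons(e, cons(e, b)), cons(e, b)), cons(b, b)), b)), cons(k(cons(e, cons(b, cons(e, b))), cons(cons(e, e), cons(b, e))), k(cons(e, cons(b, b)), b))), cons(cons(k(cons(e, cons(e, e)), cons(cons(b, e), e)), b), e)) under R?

1. cons(cons(cons(e, k(cons(k(cons(e, cons(e, b)), cons(e, b)), cons(b, b)), b)), cons(k(cons(e, cons(b, cons(e, b))), cons(cons(e, e), cons(b, e))), k(cons(e, cons(b, b)), b))), cons(cons(k(cons(e, cons(e, e)), cons(cons(b, e), e)), b), e))  →  cons(cons(cons(e, k(cons(e, cons(b, b)), b)), cons(k(cons(e, cons(b, cons(e, b))), cons(cons(e, e), cons(b, e))), k(cons(e, cons(b, b)), b))), cons(cons(k(cons(e, cons(e, e)), cons(cons(b, e), e)), b), e))   [R1 at 1.1.2.1.1]
2. cons(cons(cons(e, k(cons(e, cons(b, b)), b)), cons(k(cons(e, cons(b, cons(e, b))), cons(cons(e, e), cons(b, e))), k(cons(e, cons(b, b)), b))), cons(cons(k(cons(e, cons(e, e)), cons(cons(b, e), e)), b), e))  →  cons(cons(cons(e, b), cons(k(cons(e, cons(b, cons(e, b))), cons(cons(e, e), cons(b, e))), k(cons(e, cons(b, b)), b))), cons(cons(k(cons(e, cons(e, e)), cons(cons(b, e), e)), b), e))   [R1 at 1.1.2]
3. cons(cons(cons(e, b), cons(k(cons(e, cons(b, cons(e, b))), cons(cons(e, e), cons(b, e))), k(cons(e, cons(b, b)), b))), cons(cons(k(cons(e, cons(e, e)), cons(cons(b, e), e)), b), e))  →  cons(cons(cons(e, b), cons(b, k(cons(e, cons(b, b)), b))), cons(cons(k(cons(e, cons(e, e)), cons(cons(b, e), e)), b), e))   [R1 at 1.2.1]
4. cons(cons(cons(e, b), cons(b, k(cons(e, cons(b, b)), b))), cons(cons(k(cons(e, cons(e, e)), cons(cons(b, e), e)), b), e))  →  cons(cons(cons(e, b), cons(b, b)), cons(cons(k(cons(e, cons(e, e)), cons(cons(b, e), e)), b), e))   [R1 at 1.2.2]
5. cons(cons(cons(e, b), cons(b, b)), cons(cons(k(cons(e, cons(e, e)), cons(cons(b, e), e)), b), e))  →  cons(cons(cons(e, b), cons(b, b)), cons(cons(e, b), e))   [R1 at 2.1.1]

cons(cons(cons(e, b), cons(b, b)), cons(cons(e, b), e))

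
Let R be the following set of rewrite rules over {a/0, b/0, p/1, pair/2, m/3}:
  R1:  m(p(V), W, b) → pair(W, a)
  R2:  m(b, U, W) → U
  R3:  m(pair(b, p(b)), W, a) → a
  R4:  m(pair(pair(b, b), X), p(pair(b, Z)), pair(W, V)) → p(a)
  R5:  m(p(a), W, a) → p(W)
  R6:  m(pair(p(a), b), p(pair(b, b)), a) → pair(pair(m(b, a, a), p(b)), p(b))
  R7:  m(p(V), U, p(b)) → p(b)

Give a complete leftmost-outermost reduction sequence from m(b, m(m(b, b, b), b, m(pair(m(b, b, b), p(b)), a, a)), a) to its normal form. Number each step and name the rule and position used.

1. m(b, m(m(b, b, b), b, m(pair(m(b, b, b), p(b)), a, a)), a)  →  m(m(b, b, b), b, m(pair(m(b, b, b), p(b)), a, a))   [R2 at ε]
2. m(m(b, b, b), b, m(pair(m(b, b, b), p(b)), a, a))  →  m(b, b, m(pair(m(b, b, b), p(b)), a, a))   [R2 at 1]
3. m(b, b, m(pair(m(b, b, b), p(b)), a, a))  →  b   [R2 at ε]

b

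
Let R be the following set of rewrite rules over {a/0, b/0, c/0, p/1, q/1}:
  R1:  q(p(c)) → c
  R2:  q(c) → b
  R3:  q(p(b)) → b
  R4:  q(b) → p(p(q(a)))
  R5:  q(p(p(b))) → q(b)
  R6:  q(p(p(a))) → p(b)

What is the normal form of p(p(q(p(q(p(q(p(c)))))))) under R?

p(p(c))

1. p(p(q(p(q(p(q(p(c))))))))  →  p(p(q(p(q(p(c))))))   [R1 at 1.1.1.1.1.1]
2. p(p(q(p(q(p(c))))))  →  p(p(q(p(c))))   [R1 at 1.1.1.1]
3. p(p(q(p(c))))  →  p(p(c))   [R1 at 1.1]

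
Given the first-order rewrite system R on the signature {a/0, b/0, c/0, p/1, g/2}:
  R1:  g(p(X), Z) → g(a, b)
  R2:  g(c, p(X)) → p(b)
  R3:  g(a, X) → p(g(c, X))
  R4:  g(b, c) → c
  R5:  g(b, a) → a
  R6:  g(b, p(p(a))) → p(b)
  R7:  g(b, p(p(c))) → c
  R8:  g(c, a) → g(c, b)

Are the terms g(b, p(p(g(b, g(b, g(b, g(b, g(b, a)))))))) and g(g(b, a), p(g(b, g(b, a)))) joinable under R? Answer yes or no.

Reduce t₁ = g(b, p(p(g(b, g(b, g(b, g(b, g(b, a)))))))):
1. g(b, p(p(g(b, g(b, g(b, g(b, g(b, a))))))))  →  g(b, p(p(g(b, g(b, g(b, g(b, a)))))))   [R5 at 2.1.1.2.2.2.2]
2. g(b, p(p(g(b, g(b, g(b, g(b, a)))))))  →  g(b, p(p(g(b, g(b, g(b, a))))))   [R5 at 2.1.1.2.2.2]
3. g(b, p(p(g(b, g(b, g(b, a))))))  →  g(b, p(p(g(b, g(b, a)))))   [R5 at 2.1.1.2.2]
4. g(b, p(p(g(b, g(b, a)))))  →  g(b, p(p(g(b, a))))   [R5 at 2.1.1.2]
5. g(b, p(p(g(b, a))))  →  g(b, p(p(a)))   [R5 at 2.1.1]
6. g(b, p(p(a)))  →  p(b)   [R6 at ε]

Reduce t₂ = g(g(b, a), p(g(b, g(b, a)))):
1. g(g(b, a), p(g(b, g(b, a))))  →  g(a, p(g(b, g(b, a))))   [R5 at 1]
2. g(a, p(g(b, g(b, a))))  →  p(g(c, p(g(b, g(b, a)))))   [R3 at ε]
3. p(g(c, p(g(b, g(b, a)))))  →  p(p(b))   [R2 at 1]

no — NF(t₁) = p(b), NF(t₂) = p(p(b))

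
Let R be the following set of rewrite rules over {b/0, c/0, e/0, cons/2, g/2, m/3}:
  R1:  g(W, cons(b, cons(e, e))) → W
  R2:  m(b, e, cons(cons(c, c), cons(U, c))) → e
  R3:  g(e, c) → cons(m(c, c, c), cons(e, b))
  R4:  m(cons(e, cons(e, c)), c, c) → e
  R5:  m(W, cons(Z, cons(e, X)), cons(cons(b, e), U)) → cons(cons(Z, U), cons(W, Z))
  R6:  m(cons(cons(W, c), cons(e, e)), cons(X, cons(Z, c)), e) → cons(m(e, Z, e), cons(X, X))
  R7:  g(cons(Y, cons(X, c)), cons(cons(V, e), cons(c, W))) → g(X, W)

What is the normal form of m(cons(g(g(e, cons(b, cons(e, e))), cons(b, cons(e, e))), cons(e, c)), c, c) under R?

1. m(cons(g(g(e, cons(b, cons(e, e))), cons(b, cons(e, e))), cons(e, c)), c, c)  →  m(cons(g(e, cons(b, cons(e, e))), cons(e, c)), c, c)   [R1 at 1.1]
2. m(cons(g(e, cons(b, cons(e, e))), cons(e, c)), c, c)  →  m(cons(e, cons(e, c)), c, c)   [R1 at 1.1]
3. m(cons(e, cons(e, c)), c, c)  →  e   [R4 at ε]

e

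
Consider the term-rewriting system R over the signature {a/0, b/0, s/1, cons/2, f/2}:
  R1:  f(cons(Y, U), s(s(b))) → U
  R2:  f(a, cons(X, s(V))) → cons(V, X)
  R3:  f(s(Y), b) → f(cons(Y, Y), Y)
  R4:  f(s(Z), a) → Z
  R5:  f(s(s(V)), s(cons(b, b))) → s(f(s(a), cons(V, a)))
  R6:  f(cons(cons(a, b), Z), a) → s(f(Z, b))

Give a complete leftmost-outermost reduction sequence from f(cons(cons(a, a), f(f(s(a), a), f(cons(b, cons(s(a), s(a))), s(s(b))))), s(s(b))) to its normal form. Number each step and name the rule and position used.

1. f(cons(cons(a, a), f(f(s(a), a), f(cons(b, cons(s(a), s(a))), s(s(b))))), s(s(b)))  →  f(f(s(a), a), f(cons(b, cons(s(a), s(a))), s(s(b))))   [R1 at ε]
2. f(f(s(a), a), f(cons(b, cons(s(a), s(a))), s(s(b))))  →  f(a, f(cons(b, cons(s(a), s(a))), s(s(b))))   [R4 at 1]
3. f(a, f(cons(b, cons(s(a), s(a))), s(s(b))))  →  f(a, cons(s(a), s(a)))   [R1 at 2]
4. f(a, cons(s(a), s(a)))  →  cons(a, s(a))   [R2 at ε]

cons(a, s(a))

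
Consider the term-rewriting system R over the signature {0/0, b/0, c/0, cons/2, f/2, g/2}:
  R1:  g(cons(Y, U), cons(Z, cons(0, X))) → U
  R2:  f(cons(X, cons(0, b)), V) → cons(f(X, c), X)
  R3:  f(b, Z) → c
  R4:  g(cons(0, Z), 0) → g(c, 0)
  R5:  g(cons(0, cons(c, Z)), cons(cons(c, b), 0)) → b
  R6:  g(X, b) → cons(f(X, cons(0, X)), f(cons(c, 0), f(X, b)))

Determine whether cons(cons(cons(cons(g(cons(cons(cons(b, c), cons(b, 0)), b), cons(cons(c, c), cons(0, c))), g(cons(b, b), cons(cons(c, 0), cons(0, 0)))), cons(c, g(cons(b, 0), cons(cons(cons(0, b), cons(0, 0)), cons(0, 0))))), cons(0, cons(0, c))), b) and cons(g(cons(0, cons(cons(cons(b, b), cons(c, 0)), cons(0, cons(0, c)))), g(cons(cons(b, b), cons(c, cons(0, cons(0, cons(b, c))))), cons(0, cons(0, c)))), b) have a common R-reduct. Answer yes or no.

Reduce t₁ = cons(cons(cons(cons(g(cons(cons(cons(b, c), cons(b, 0)), b), cons(cons(c, c), cons(0, c))), g(cons(b, b), cons(cons(c, 0), cons(0, 0)))), cons(c, g(cons(b, 0), cons(cons(cons(0, b), cons(0, 0)), cons(0, 0))))), cons(0, cons(0, c))), b):
1. cons(cons(cons(cons(g(cons(cons(cons(b, c), cons(b, 0)), b), cons(cons(c, c), cons(0, c))), g(cons(b, b), cons(cons(c, 0), cons(0, 0)))), cons(c, g(cons(b, 0), cons(cons(cons(0, b), cons(0, 0)), cons(0, 0))))), cons(0, cons(0, c))), b)  →  cons(cons(cons(cons(b, g(cons(b, b), cons(cons(c, 0), cons(0, 0)))), cons(c, g(cons(b, 0), cons(cons(cons(0, b), cons(0, 0)), cons(0, 0))))), cons(0, cons(0, c))), b)   [R1 at 1.1.1.1]
2. cons(cons(cons(cons(b, g(cons(b, b), cons(cons(c, 0), cons(0, 0)))), cons(c, g(cons(b, 0), cons(cons(cons(0, b), cons(0, 0)), cons(0, 0))))), cons(0, cons(0, c))), b)  →  cons(cons(cons(cons(b, b), cons(c, g(cons(b, 0), cons(cons(cons(0, b), cons(0, 0)), cons(0, 0))))), cons(0, cons(0, c))), b)   [R1 at 1.1.1.2]
3. cons(cons(cons(cons(b, b), cons(c, g(cons(b, 0), cons(cons(cons(0, b), cons(0, 0)), cons(0, 0))))), cons(0, cons(0, c))), b)  →  cons(cons(cons(cons(b, b), cons(c, 0)), cons(0, cons(0, c))), b)   [R1 at 1.1.2.2]

Reduce t₂ = cons(g(cons(0, cons(cons(cons(b, b), cons(c, 0)), cons(0, cons(0, c)))), g(cons(cons(b, b), cons(c, cons(0, cons(0, cons(b, c))))), cons(0, cons(0, c)))), b):
1. cons(g(cons(0, cons(cons(cons(b, b), cons(c, 0)), cons(0, cons(0, c)))), g(cons(cons(b, b), cons(c, cons(0, cons(0, cons(b, c))))), cons(0, cons(0, c)))), b)  →  cons(g(cons(0, cons(cons(cons(b, b), cons(c, 0)), cons(0, cons(0, c)))), cons(c, cons(0, cons(0, cons(b, c))))), b)   [R1 at 1.2]
2. cons(g(cons(0, cons(cons(cons(b, b), cons(c, 0)), cons(0, cons(0, c)))), cons(c, cons(0, cons(0, cons(b, c))))), b)  →  cons(cons(cons(cons(b, b), cons(c, 0)), cons(0, cons(0, c))), b)   [R1 at 1]

yes — NF(t₁) = cons(cons(cons(cons(b, b), cons(c, 0)), cons(0, cons(0, c))), b), NF(t₂) = cons(cons(cons(cons(b, b), cons(c, 0)), cons(0, cons(0, c))), b)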